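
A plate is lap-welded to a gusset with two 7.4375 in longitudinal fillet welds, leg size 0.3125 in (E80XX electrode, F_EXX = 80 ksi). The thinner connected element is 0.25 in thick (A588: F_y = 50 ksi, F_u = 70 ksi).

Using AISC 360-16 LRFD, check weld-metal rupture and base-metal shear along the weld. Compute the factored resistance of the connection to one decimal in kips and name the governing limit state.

111.6 kips (base-metal shear governs)

Weld metal: throat = 0.707×0.3125 = 0.22094 in, L = 2×7.4375 = 14.875 in. φR_n = 0.75 × 0.6 × 80 × 0.22094 × 14.875 = 118.3 kips.
Base metal shear (0.25 in plate): yield φR_n = 1.0×0.6×50×0.25×14.875 = 111.6 kips; rupture φR_n = 0.75×0.6×70×0.25×14.875 = 117.1 kips; take 111.6 kips (yield).
Governing: min(118.3, 111.6) = 111.6 kips → base-metal shear.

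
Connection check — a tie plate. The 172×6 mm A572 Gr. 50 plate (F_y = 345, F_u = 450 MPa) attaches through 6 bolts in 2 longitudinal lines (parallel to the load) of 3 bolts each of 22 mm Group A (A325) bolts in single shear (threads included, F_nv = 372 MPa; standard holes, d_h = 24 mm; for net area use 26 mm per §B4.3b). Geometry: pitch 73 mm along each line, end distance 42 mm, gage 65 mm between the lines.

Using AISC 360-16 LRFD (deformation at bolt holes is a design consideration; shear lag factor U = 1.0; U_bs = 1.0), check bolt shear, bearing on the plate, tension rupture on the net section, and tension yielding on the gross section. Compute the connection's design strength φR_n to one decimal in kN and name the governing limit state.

243.0 kN (net-section rupture governs)

Bolt shear: A_b = π(22)²/4 = 380.13 mm². φR_n = 0.75 × 372 × 380.13 × 6 × 1 = 636.3 kN.
Bearing (6 mm plate, F_u = 450 MPa): end bolts L_c = 42 − 24/2 = 30, R_n = min(1.2×30×6×450, 2.4×22×6×450) = 97.2 kN/bolt; interior L_c = 73 − 24 = 49, R_n = 142.56 kN/bolt. φR_n = 0.75 × (2×97.2 + 4×142.56) = 573.5 kN.
Tension rupture (net): A_n = (172 − 2×26)×6 = 720 mm² (U = 1.0, A_e = A_n). φR_n = 0.75 × 450 × 720 = 243.0 kN.
Tension yield (gross): A_g = 172×6 = 1032 mm². φR_n = 0.90 × 345 × 1032 = 320.4 kN.
Governing: min(636.3, 573.5, 243.0, 320.4) = 243.0 kN → net-section rupture.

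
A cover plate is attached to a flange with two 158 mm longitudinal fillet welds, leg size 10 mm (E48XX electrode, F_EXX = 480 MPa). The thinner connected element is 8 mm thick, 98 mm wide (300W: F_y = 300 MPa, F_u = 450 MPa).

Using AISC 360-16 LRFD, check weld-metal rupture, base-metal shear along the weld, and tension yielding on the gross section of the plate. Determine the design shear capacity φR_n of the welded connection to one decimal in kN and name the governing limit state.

211.7 kN (gross-section yield governs)

Weld metal: throat = 0.707×10 = 7.07 mm, L = 2×158 = 316 mm. φR_n = 0.75 × 0.6 × 480 × 7.07 × 316 = 482.6 kN.
Base metal shear (8 mm plate): yield φR_n = 1.0×0.6×300×8×316 = 455.0 kN; rupture φR_n = 0.75×0.6×450×8×316 = 511.9 kN; take 455.0 kN (yield).
Tension yield (gross): A_g = 98×8 = 784 mm². φR_n = 0.90 × 300 × 784 = 211.7 kN.
Governing: min(482.6, 455.0, 211.7) = 211.7 kN → gross-section yield.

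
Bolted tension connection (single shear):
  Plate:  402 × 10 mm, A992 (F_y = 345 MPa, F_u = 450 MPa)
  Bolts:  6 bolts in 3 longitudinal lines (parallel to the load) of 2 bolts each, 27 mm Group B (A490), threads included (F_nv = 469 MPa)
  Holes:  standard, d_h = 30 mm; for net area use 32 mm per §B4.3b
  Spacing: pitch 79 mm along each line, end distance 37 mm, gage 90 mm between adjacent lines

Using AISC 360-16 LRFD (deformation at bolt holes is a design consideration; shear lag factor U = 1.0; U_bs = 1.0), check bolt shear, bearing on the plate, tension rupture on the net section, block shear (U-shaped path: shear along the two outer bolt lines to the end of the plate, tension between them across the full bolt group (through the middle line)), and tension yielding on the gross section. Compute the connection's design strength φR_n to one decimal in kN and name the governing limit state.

Bolt shear: A_b = π(27)²/4 = 572.56 mm². φR_n = 0.75 × 469 × 572.56 × 6 × 1 = 1208.4 kN.
Bearing (10 mm plate, F_u = 450 MPa): end bolts L_c = 37 − 30/2 = 22, R_n = min(1.2×22×10×450, 2.4×27×10×450) = 118.8 kN/bolt; interior L_c = 79 − 30 = 49, R_n = 264.6 kN/bolt. φR_n = 0.75 × (3×118.8 + 3×264.6) = 862.7 kN.
Tension rupture (net): A_n = (402 − 3×32)×10 = 3060 mm² (U = 1.0, A_e = A_n). φR_n = 0.75 × 450 × 3060 = 1032.8 kN.
Block shear: shear path 2×[37+1×79] = 2×116 mm, A_gv = 2320, A_nv = 2×(116 − 1.5×32)×10 = 1360 mm²; tension across gage: (180 − 2×32)×10 = 1160 mm². R_n = min(0.6×450×1360, 0.6×345×2320) + 1.0×450×1160 = min(367.2, 480.24) + 522 = 889.2 kN. φR_n = 0.75 × 889.2 = 666.9 kN.
Tension yield (gross): A_g = 402×10 = 4020 mm². φR_n = 0.90 × 345 × 4020 = 1248.2 kN.
Governing: min(1208.4, 862.7, 1032.8, 666.9, 1248.2) = 666.9 kN → block shear.

666.9 kN (block shear governs)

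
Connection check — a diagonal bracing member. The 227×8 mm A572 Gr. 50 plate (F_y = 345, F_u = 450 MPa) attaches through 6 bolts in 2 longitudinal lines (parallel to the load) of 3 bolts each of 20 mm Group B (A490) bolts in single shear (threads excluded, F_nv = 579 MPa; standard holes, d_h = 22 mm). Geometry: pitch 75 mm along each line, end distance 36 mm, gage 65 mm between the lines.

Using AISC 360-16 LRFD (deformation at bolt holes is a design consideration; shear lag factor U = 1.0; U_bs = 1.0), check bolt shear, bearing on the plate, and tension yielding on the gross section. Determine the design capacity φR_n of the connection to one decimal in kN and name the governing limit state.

Bolt shear: A_b = π(20)²/4 = 314.16 mm². φR_n = 0.75 × 579 × 314.16 × 6 × 1 = 818.5 kN.
Bearing (8 mm plate, F_u = 450 MPa): end bolts L_c = 36 − 22/2 = 25, R_n = min(1.2×25×8×450, 2.4×20×8×450) = 108 kN/bolt; interior L_c = 75 − 22 = 53, R_n = 172.8 kN/bolt. φR_n = 0.75 × (2×108 + 4×172.8) = 680.4 kN.
Tension yield (gross): A_g = 227×8 = 1816 mm². φR_n = 0.90 × 345 × 1816 = 563.9 kN.
Governing: min(818.5, 680.4, 563.9) = 563.9 kN → gross-section yield.

563.9 kN (gross-section yield governs)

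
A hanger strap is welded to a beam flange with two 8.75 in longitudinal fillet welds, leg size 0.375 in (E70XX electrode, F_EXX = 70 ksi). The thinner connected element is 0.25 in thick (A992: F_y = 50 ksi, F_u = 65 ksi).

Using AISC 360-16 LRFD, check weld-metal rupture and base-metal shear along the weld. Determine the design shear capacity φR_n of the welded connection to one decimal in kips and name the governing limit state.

Weld metal: throat = 0.707×0.375 = 0.26513 in, L = 2×8.75 = 17.5 in. φR_n = 0.75 × 0.6 × 70 × 0.26513 × 17.5 = 146.2 kips.
Base metal shear (0.25 in plate): yield φR_n = 1.0×0.6×50×0.25×17.5 = 131.3 kips; rupture φR_n = 0.75×0.6×65×0.25×17.5 = 128.0 kips; take 128.0 kips (rupture).
Governing: min(146.2, 128.0) = 128.0 kips → base-metal shear.

128.0 kips (base-metal shear governs)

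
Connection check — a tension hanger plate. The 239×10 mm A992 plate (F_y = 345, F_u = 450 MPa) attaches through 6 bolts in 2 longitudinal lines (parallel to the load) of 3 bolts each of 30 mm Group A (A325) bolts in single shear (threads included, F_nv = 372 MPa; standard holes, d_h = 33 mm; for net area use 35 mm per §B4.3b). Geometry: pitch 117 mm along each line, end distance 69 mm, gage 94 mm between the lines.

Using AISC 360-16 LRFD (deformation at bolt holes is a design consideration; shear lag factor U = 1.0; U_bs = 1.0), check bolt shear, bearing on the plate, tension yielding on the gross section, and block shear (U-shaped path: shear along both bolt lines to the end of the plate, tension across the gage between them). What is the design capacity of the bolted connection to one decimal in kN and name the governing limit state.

Bolt shear: A_b = π(30)²/4 = 706.86 mm². φR_n = 0.75 × 372 × 706.86 × 6 × 1 = 1183.3 kN.
Bearing (10 mm plate, F_u = 450 MPa): end bolts L_c = 69 − 33/2 = 52.5, R_n = min(1.2×52.5×10×450, 2.4×30×10×450) = 283.5 kN/bolt; interior L_c = 117 − 33 = 84, R_n = 324 kN/bolt. φR_n = 0.75 × (2×283.5 + 4×324) = 1397.3 kN.
Tension yield (gross): A_g = 239×10 = 2390 mm². φR_n = 0.90 × 345 × 2390 = 742.1 kN.
Block shear: shear path 2×[69+2×117] = 2×303 mm, A_gv = 6060, A_nv = 2×(303 − 2.5×35)×10 = 4310 mm²; tension across gage: (94 − 1×35)×10 = 590 mm². R_n = min(0.6×450×4310, 0.6×345×6060) + 1.0×450×590 = min(1163.7, 1254.4) + 265.5 = 1429.2 kN. φR_n = 0.75 × 1429.2 = 1071.9 kN.
Governing: min(1183.3, 1397.3, 742.1, 1071.9) = 742.1 kN → gross-section yield.

742.1 kN (gross-section yield governs)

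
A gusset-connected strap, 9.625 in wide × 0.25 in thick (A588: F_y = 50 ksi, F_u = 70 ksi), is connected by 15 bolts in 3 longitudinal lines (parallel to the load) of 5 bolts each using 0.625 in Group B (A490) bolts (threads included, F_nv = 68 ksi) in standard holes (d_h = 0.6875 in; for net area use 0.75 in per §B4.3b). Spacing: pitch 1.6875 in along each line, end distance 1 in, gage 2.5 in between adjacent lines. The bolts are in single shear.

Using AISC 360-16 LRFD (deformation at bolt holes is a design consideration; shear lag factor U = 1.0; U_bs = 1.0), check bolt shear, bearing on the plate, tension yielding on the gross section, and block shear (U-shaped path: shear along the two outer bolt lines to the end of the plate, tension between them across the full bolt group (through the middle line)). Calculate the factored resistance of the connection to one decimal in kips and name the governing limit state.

108.3 kips (gross-section yield governs)

Bolt shear: A_b = π(0.625)²/4 = 0.3068 in². φR_n = 0.75 × 68 × 0.3068 × 15 × 1 = 234.7 kips.
Bearing (0.25 in plate, F_u = 70 ksi): end bolts L_c = 1 − 0.6875/2 = 0.65625, R_n = min(1.2×0.65625×0.25×70, 2.4×0.625×0.25×70) = 13.781 kips/bolt; interior L_c = 1.6875 − 0.6875 = 1, R_n = 21 kips/bolt. φR_n = 0.75 × (3×13.781 + 12×21) = 220.0 kips.
Tension yield (gross): A_g = 9.625×0.25 = 2.4063 in². φR_n = 0.90 × 50 × 2.4063 = 108.3 kips.
Block shear: shear path 2×[1+4×1.6875] = 2×7.75 in, A_gv = 3.875, A_nv = 2×(7.75 − 4.5×0.75)×0.25 = 2.1875 in²; tension across gage: (5 − 2×0.75)×0.25 = 0.875 in². R_n = min(0.6×70×2.1875, 0.6×50×3.875) + 1.0×70×0.875 = min(91.875, 116.25) + 61.25 = 153.13 kips. φR_n = 0.75 × 153.13 = 114.8 kips.
Governing: min(234.7, 220.0, 108.3, 114.8) = 108.3 kips → gross-section yield.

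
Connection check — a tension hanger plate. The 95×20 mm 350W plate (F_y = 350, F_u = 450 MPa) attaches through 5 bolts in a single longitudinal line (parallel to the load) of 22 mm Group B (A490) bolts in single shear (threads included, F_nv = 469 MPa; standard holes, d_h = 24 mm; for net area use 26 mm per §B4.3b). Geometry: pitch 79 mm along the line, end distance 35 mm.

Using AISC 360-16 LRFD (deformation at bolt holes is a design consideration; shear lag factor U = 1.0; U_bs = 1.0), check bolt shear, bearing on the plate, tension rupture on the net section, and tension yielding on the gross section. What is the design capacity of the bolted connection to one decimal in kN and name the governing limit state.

465.8 kN (net-section rupture governs)

Bolt shear: A_b = π(22)²/4 = 380.13 mm². φR_n = 0.75 × 469 × 380.13 × 5 × 1 = 668.6 kN.
Bearing (20 mm plate, F_u = 450 MPa): end bolts L_c = 35 − 24/2 = 23, R_n = min(1.2×23×20×450, 2.4×22×20×450) = 248.4 kN/bolt; interior L_c = 79 − 24 = 55, R_n = 475.2 kN/bolt. φR_n = 0.75 × (1×248.4 + 4×475.2) = 1611.9 kN.
Tension rupture (net): A_n = (95 − 1×26)×20 = 1380 mm² (U = 1.0, A_e = A_n). φR_n = 0.75 × 450 × 1380 = 465.8 kN.
Tension yield (gross): A_g = 95×20 = 1900 mm². φR_n = 0.90 × 350 × 1900 = 598.5 kN.
Governing: min(668.6, 1611.9, 465.8, 598.5) = 465.8 kN → net-section rupture.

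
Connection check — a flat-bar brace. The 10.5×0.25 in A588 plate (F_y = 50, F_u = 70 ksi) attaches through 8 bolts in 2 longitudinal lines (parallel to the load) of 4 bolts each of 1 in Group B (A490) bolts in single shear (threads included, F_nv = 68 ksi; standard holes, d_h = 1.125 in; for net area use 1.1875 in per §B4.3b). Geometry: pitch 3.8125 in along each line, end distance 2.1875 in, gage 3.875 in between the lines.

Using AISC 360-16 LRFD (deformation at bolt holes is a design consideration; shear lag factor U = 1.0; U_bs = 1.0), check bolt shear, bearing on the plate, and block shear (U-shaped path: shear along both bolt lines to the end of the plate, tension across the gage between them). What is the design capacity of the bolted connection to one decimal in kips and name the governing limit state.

184.4 kips (block shear governs)

Bolt shear: A_b = π(1)²/4 = 0.7854 in². φR_n = 0.75 × 68 × 0.7854 × 8 × 1 = 320.4 kips.
Bearing (0.25 in plate, F_u = 70 ksi): end bolts L_c = 2.1875 − 1.125/2 = 1.625, R_n = min(1.2×1.625×0.25×70, 2.4×1×0.25×70) = 34.125 kips/bolt; interior L_c = 3.8125 − 1.125 = 2.6875, R_n = 42 kips/bolt. φR_n = 0.75 × (2×34.125 + 6×42) = 240.2 kips.
Block shear: shear path 2×[2.1875+3×3.8125] = 2×13.625 in, A_gv = 6.8125, A_nv = 2×(13.625 − 3.5×1.1875)×0.25 = 4.7344 in²; tension across gage: (3.875 − 1×1.1875)×0.25 = 0.67188 in². R_n = min(0.6×70×4.7344, 0.6×50×6.8125) + 1.0×70×0.67188 = min(198.84, 204.38) + 47.032 = 245.87 kips. φR_n = 0.75 × 245.87 = 184.4 kips.
Governing: min(320.4, 240.2, 184.4) = 184.4 kips → block shear.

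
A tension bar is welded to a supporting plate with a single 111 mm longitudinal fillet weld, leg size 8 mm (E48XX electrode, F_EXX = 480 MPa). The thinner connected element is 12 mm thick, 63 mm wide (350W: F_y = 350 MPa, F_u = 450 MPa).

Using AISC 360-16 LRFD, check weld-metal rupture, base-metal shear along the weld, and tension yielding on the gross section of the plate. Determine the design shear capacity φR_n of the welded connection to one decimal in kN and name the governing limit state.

135.6 kN (weld metal governs)

Weld metal: throat = 0.707×8 = 5.656 mm, L = 111 mm. φR_n = 0.75 × 0.6 × 480 × 5.656 × 111 = 135.6 kN.
Base metal shear (12 mm plate): yield φR_n = 1.0×0.6×350×12×111 = 279.7 kN; rupture φR_n = 0.75×0.6×450×12×111 = 269.7 kN; take 269.7 kN (rupture).
Tension yield (gross): A_g = 63×12 = 756 mm². φR_n = 0.90 × 350 × 756 = 238.1 kN.
Governing: min(135.6, 269.7, 238.1) = 135.6 kN → weld metal.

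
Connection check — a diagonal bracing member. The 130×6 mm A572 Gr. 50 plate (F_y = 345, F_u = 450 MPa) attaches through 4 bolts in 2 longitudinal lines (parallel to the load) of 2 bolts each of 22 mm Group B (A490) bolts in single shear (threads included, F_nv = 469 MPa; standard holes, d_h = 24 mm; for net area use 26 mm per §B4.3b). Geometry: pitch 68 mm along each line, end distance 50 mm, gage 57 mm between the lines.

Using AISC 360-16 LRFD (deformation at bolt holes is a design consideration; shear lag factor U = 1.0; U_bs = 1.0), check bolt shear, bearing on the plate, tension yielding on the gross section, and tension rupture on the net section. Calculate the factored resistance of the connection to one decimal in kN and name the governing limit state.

Bolt shear: A_b = π(22)²/4 = 380.13 mm². φR_n = 0.75 × 469 × 380.13 × 4 × 1 = 534.8 kN.
Bearing (6 mm plate, F_u = 450 MPa): end bolts L_c = 50 − 24/2 = 38, R_n = min(1.2×38×6×450, 2.4×22×6×450) = 123.12 kN/bolt; interior L_c = 68 − 24 = 44, R_n = 142.56 kN/bolt. φR_n = 0.75 × (2×123.12 + 2×142.56) = 398.5 kN.
Tension yield (gross): A_g = 130×6 = 780 mm². φR_n = 0.90 × 345 × 780 = 242.2 kN.
Tension rupture (net): A_n = (130 − 2×26)×6 = 468 mm² (U = 1.0, A_e = A_n). φR_n = 0.75 × 450 × 468 = 158.0 kN.
Governing: min(534.8, 398.5, 242.2, 158.0) = 158.0 kN → net-section rupture.

158.0 kN (net-section rupture governs)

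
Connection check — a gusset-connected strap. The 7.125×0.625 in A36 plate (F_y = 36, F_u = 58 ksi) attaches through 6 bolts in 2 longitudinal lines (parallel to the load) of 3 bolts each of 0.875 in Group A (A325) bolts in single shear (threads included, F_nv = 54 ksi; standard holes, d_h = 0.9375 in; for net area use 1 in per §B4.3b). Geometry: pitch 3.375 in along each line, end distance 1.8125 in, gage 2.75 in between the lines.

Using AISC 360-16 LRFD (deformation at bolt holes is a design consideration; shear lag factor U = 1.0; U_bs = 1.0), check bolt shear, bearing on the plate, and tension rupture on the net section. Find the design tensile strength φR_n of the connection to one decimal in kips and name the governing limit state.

Bolt shear: A_b = π(0.875)²/4 = 0.60132 in². φR_n = 0.75 × 54 × 0.60132 × 6 × 1 = 146.1 kips.
Bearing (0.625 in plate, F_u = 58 ksi): end bolts L_c = 1.8125 − 0.9375/2 = 1.34375, R_n = min(1.2×1.34375×0.625×58, 2.4×0.875×0.625×58) = 58.453 kips/bolt; interior L_c = 3.375 − 0.9375 = 2.4375, R_n = 76.125 kips/bolt. φR_n = 0.75 × (2×58.453 + 4×76.125) = 316.1 kips.
Tension rupture (net): A_n = (7.125 − 2×1)×0.625 = 3.2031 in² (U = 1.0, A_e = A_n). φR_n = 0.75 × 58 × 3.2031 = 139.3 kips.
Governing: min(146.1, 316.1, 139.3) = 139.3 kips → net-section rupture.

139.3 kips (net-section rupture governs)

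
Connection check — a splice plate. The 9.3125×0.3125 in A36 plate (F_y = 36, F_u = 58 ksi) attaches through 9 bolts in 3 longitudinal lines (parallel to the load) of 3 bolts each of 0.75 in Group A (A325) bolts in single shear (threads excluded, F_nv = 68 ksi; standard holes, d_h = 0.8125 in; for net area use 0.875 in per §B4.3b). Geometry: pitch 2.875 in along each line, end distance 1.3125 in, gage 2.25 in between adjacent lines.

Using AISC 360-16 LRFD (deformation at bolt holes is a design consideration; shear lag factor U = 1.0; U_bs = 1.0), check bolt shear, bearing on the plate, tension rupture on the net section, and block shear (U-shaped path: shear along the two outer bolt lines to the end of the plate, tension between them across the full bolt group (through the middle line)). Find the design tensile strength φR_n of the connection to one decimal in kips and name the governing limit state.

90.9 kips (net-section rupture governs)

Bolt shear: A_b = π(0.75)²/4 = 0.44179 in². φR_n = 0.75 × 68 × 0.44179 × 9 × 1 = 202.8 kips.
Bearing (0.3125 in plate, F_u = 58 ksi): end bolts L_c = 1.3125 − 0.8125/2 = 0.90625, R_n = min(1.2×0.90625×0.3125×58, 2.4×0.75×0.3125×58) = 19.711 kips/bolt; interior L_c = 2.875 − 0.8125 = 2.0625, R_n = 32.625 kips/bolt. φR_n = 0.75 × (3×19.711 + 6×32.625) = 191.2 kips.
Tension rupture (net): A_n = (9.3125 − 3×0.875)×0.3125 = 2.0898 in² (U = 1.0, A_e = A_n). φR_n = 0.75 × 58 × 2.0898 = 90.9 kips.
Block shear: shear path 2×[1.3125+2×2.875] = 2×7.0625 in, A_gv = 4.4141, A_nv = 2×(7.0625 − 2.5×0.875)×0.3125 = 3.0469 in²; tension across gage: (4.5 − 2×0.875)×0.3125 = 0.85938 in². R_n = min(0.6×58×3.0469, 0.6×36×4.4141) + 1.0×58×0.85938 = min(106.03, 95.345) + 49.844 = 145.19 kips. φR_n = 0.75 × 145.19 = 108.9 kips.
Governing: min(202.8, 191.2, 90.9, 108.9) = 90.9 kips → net-section rupture.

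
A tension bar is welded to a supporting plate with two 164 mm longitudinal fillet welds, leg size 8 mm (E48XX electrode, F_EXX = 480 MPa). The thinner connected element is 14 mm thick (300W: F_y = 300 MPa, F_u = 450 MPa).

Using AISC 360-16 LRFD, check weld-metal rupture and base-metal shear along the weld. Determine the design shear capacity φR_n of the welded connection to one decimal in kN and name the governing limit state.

Weld metal: throat = 0.707×8 = 5.656 mm, L = 2×164 = 328 mm. φR_n = 0.75 × 0.6 × 480 × 5.656 × 328 = 400.7 kN.
Base metal shear (14 mm plate): yield φR_n = 1.0×0.6×300×14×328 = 826.6 kN; rupture φR_n = 0.75×0.6×450×14×328 = 929.9 kN; take 826.6 kN (yield).
Governing: min(400.7, 826.6) = 400.7 kN → weld metal.

400.7 kN (weld metal governs)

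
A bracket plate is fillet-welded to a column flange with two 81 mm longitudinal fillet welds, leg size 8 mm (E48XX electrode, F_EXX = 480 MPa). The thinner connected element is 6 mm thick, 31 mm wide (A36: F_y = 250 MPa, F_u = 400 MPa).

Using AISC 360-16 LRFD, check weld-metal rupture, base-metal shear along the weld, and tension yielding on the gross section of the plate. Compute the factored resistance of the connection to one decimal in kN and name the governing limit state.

Weld metal: throat = 0.707×8 = 5.656 mm, L = 2×81 = 162 mm. φR_n = 0.75 × 0.6 × 480 × 5.656 × 162 = 197.9 kN.
Base metal shear (6 mm plate): yield φR_n = 1.0×0.6×250×6×162 = 145.8 kN; rupture φR_n = 0.75×0.6×400×6×162 = 175.0 kN; take 145.8 kN (yield).
Tension yield (gross): A_g = 31×6 = 186 mm². φR_n = 0.90 × 250 × 186 = 41.9 kN.
Governing: min(197.9, 145.8, 41.9) = 41.9 kN → gross-section yield.

41.9 kN (gross-section yield governs)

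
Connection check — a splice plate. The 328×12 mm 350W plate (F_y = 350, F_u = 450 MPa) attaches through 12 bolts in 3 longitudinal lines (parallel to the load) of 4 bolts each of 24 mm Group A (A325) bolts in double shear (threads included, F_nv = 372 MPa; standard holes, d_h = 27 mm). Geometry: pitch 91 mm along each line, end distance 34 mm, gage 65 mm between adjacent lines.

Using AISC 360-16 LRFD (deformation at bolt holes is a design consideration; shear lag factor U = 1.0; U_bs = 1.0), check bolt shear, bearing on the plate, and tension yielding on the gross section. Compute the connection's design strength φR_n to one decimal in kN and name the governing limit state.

1239.8 kN (gross-section yield governs)

Bolt shear: A_b = π(24)²/4 = 452.39 mm². φR_n = 0.75 × 372 × 452.39 × 12 × 2 = 3029.2 kN.
Bearing (12 mm plate, F_u = 450 MPa): end bolts L_c = 34 − 27/2 = 20.5, R_n = min(1.2×20.5×12×450, 2.4×24×12×450) = 132.84 kN/bolt; interior L_c = 91 − 27 = 64, R_n = 311.04 kN/bolt. φR_n = 0.75 × (3×132.84 + 9×311.04) = 2398.4 kN.
Tension yield (gross): A_g = 328×12 = 3936 mm². φR_n = 0.90 × 350 × 3936 = 1239.8 kN.
Governing: min(3029.2, 2398.4, 1239.8) = 1239.8 kN → gross-section yield.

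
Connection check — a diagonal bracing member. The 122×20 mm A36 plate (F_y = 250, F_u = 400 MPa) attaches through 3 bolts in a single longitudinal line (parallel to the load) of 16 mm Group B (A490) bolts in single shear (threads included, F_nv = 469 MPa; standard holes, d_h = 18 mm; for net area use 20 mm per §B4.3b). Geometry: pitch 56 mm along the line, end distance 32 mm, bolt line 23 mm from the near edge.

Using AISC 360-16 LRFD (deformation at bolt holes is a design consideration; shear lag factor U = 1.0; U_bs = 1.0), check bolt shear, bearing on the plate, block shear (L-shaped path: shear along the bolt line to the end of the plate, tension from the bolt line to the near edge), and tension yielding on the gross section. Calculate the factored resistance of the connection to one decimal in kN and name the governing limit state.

Bolt shear: A_b = π(16)²/4 = 201.06 mm². φR_n = 0.75 × 469 × 201.06 × 3 × 1 = 212.2 kN.
Bearing (20 mm plate, F_u = 400 MPa): end bolts L_c = 32 − 18/2 = 23, R_n = min(1.2×23×20×400, 2.4×16×20×400) = 220.8 kN/bolt; interior L_c = 56 − 18 = 38, R_n = 307.2 kN/bolt. φR_n = 0.75 × (1×220.8 + 2×307.2) = 626.4 kN.
Block shear: shear path 1×[32+2×56] = 1×144 mm, A_gv = 2880, A_nv = 1×(144 − 2.5×20)×20 = 1880 mm²; tension to near edge: (23 − 0.5×20)×20 = 260 mm². R_n = min(0.6×400×1880, 0.6×250×2880) + 1.0×400×260 = min(451.2, 432) + 104 = 536 kN. φR_n = 0.75 × 536 = 402.0 kN.
Tension yield (gross): A_g = 122×20 = 2440 mm². φR_n = 0.90 × 250 × 2440 = 549.0 kN.
Governing: min(212.2, 626.4, 402.0, 549.0) = 212.2 kN → bolt shear.

212.2 kN (bolt shear governs)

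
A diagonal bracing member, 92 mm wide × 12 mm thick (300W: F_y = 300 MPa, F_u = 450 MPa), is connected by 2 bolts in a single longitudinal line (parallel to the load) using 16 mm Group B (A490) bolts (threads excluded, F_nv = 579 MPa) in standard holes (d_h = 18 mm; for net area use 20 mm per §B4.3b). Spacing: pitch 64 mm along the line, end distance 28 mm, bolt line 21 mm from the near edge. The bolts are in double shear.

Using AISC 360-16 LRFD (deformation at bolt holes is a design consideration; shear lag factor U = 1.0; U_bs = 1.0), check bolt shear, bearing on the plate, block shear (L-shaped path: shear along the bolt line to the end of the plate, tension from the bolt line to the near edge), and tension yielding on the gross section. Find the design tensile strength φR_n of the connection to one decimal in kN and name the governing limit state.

Bolt shear: A_b = π(16)²/4 = 201.06 mm². φR_n = 0.75 × 579 × 201.06 × 2 × 2 = 349.2 kN.
Bearing (12 mm plate, F_u = 450 MPa): end bolts L_c = 28 − 18/2 = 19, R_n = min(1.2×19×12×450, 2.4×16×12×450) = 123.12 kN/bolt; interior L_c = 64 − 18 = 46, R_n = 207.36 kN/bolt. φR_n = 0.75 × (1×123.12 + 1×207.36) = 247.9 kN.
Block shear: shear path 1×[28+1×64] = 1×92 mm, A_gv = 1104, A_nv = 1×(92 − 1.5×20)×12 = 744 mm²; tension to near edge: (21 − 0.5×20)×12 = 132 mm². R_n = min(0.6×450×744, 0.6×300×1104) + 1.0×450×132 = min(200.88, 198.72) + 59.4 = 258.12 kN. φR_n = 0.75 × 258.12 = 193.6 kN.
Tension yield (gross): A_g = 92×12 = 1104 mm². φR_n = 0.90 × 300 × 1104 = 298.1 kN.
Governing: min(349.2, 247.9, 193.6, 298.1) = 193.6 kN → block shear.

193.6 kN (block shear governs)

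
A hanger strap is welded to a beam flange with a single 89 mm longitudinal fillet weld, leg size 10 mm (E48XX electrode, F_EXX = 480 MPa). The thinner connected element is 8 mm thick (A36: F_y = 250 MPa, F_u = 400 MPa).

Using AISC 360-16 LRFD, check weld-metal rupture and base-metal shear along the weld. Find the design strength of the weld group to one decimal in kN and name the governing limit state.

106.8 kN (base-metal shear governs)

Weld metal: throat = 0.707×10 = 7.07 mm, L = 89 mm. φR_n = 0.75 × 0.6 × 480 × 7.07 × 89 = 135.9 kN.
Base metal shear (8 mm plate): yield φR_n = 1.0×0.6×250×8×89 = 106.8 kN; rupture φR_n = 0.75×0.6×400×8×89 = 128.2 kN; take 106.8 kN (yield).
Governing: min(135.9, 106.8) = 106.8 kN → base-metal shear.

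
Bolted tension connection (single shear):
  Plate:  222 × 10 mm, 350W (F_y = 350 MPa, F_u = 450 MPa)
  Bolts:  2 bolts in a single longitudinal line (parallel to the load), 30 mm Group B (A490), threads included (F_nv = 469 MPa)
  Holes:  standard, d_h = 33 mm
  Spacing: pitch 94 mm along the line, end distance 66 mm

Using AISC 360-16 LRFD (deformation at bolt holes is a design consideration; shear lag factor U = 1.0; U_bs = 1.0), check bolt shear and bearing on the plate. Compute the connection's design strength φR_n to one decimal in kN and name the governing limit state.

Bolt shear: A_b = π(30)²/4 = 706.86 mm². φR_n = 0.75 × 469 × 706.86 × 2 × 1 = 497.3 kN.
Bearing (10 mm plate, F_u = 450 MPa): end bolts L_c = 66 − 33/2 = 49.5, R_n = min(1.2×49.5×10×450, 2.4×30×10×450) = 267.3 kN/bolt; interior L_c = 94 − 33 = 61, R_n = 324 kN/bolt. φR_n = 0.75 × (1×267.3 + 1×324) = 443.5 kN.
Governing: min(497.3, 443.5) = 443.5 kN → bearing.

443.5 kN (bearing governs)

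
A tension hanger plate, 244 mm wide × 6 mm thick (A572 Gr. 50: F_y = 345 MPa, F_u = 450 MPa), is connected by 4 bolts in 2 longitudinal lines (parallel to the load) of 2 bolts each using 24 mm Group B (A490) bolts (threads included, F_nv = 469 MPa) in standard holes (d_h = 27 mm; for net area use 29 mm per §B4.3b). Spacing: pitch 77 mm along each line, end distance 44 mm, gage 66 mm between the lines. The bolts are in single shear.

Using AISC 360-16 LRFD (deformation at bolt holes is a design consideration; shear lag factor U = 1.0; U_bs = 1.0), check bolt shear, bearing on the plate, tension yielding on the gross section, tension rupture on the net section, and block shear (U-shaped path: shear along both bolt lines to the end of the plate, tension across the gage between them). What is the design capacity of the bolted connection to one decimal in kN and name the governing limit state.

Bolt shear: A_b = π(24)²/4 = 452.39 mm². φR_n = 0.75 × 469 × 452.39 × 4 × 1 = 636.5 kN.
Bearing (6 mm plate, F_u = 450 MPa): end bolts L_c = 44 − 27/2 = 30.5, R_n = min(1.2×30.5×6×450, 2.4×24×6×450) = 98.82 kN/bolt; interior L_c = 77 − 27 = 50, R_n = 155.52 kN/bolt. φR_n = 0.75 × (2×98.82 + 2×155.52) = 381.5 kN.
Tension yield (gross): A_g = 244×6 = 1464 mm². φR_n = 0.90 × 345 × 1464 = 454.6 kN.
Tension rupture (net): A_n = (244 − 2×29)×6 = 1116 mm² (U = 1.0, A_e = A_n). φR_n = 0.75 × 450 × 1116 = 376.7 kN.
Block shear: shear path 2×[44+1×77] = 2×121 mm, A_gv = 1452, A_nv = 2×(121 − 1.5×29)×6 = 930 mm²; tension across gage: (66 − 1×29)×6 = 222 mm². R_n = min(0.6×450×930, 0.6×345×1452) + 1.0×450×222 = min(251.1, 300.56) + 99.9 = 351 kN. φR_n = 0.75 × 351 = 263.3 kN.
Governing: min(636.5, 381.5, 454.6, 376.7, 263.3) = 263.3 kN → block shear.

263.3 kN (block shear governs)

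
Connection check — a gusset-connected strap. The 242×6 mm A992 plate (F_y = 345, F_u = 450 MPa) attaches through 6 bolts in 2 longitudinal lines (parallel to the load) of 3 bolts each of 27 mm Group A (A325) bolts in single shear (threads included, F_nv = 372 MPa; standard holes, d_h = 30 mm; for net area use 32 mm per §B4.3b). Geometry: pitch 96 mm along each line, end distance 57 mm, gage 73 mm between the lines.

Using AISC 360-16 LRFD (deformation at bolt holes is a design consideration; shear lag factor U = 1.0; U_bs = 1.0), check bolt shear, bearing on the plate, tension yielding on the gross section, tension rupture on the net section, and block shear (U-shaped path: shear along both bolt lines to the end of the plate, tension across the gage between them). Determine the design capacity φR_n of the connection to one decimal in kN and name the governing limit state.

Bolt shear: A_b = π(27)²/4 = 572.56 mm². φR_n = 0.75 × 372 × 572.56 × 6 × 1 = 958.5 kN.
Bearing (6 mm plate, F_u = 450 MPa): end bolts L_c = 57 − 30/2 = 42, R_n = min(1.2×42×6×450, 2.4×27×6×450) = 136.08 kN/bolt; interior L_c = 96 − 30 = 66, R_n = 174.96 kN/bolt. φR_n = 0.75 × (2×136.08 + 4×174.96) = 729.0 kN.
Tension yield (gross): A_g = 242×6 = 1452 mm². φR_n = 0.90 × 345 × 1452 = 450.8 kN.
Tension rupture (net): A_n = (242 − 2×32)×6 = 1068 mm² (U = 1.0, A_e = A_n). φR_n = 0.75 × 450 × 1068 = 360.5 kN.
Block shear: shear path 2×[57+2×96] = 2×249 mm, A_gv = 2988, A_nv = 2×(249 − 2.5×32)×6 = 2028 mm²; tension across gage: (73 − 1×32)×6 = 246 mm². R_n = min(0.6×450×2028, 0.6×345×2988) + 1.0×450×246 = min(547.56, 618.52) + 110.7 = 658.26 kN. φR_n = 0.75 × 658.26 = 493.7 kN.
Governing: min(958.5, 729.0, 450.8, 360.5, 493.7) = 360.5 kN → net-section rupture.

360.5 kN (net-section rupture governs)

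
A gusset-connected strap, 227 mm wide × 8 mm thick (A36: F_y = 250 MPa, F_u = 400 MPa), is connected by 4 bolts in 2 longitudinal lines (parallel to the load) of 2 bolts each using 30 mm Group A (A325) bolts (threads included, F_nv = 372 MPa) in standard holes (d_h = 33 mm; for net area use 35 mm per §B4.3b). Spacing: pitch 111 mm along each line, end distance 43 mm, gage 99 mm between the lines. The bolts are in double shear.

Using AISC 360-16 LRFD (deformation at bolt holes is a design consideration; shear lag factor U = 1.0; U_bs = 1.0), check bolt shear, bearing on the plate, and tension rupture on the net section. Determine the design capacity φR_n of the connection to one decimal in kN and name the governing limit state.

376.8 kN (net-section rupture governs)

Bolt shear: A_b = π(30)²/4 = 706.86 mm². φR_n = 0.75 × 372 × 706.86 × 4 × 2 = 1577.7 kN.
Bearing (8 mm plate, F_u = 400 MPa): end bolts L_c = 43 − 33/2 = 26.5, R_n = min(1.2×26.5×8×400, 2.4×30×8×400) = 101.76 kN/bolt; interior L_c = 111 − 33 = 78, R_n = 230.4 kN/bolt. φR_n = 0.75 × (2×101.76 + 2×230.4) = 498.2 kN.
Tension rupture (net): A_n = (227 − 2×35)×8 = 1256 mm² (U = 1.0, A_e = A_n). φR_n = 0.75 × 400 × 1256 = 376.8 kN.
Governing: min(1577.7, 498.2, 376.8) = 376.8 kN → net-section rupture.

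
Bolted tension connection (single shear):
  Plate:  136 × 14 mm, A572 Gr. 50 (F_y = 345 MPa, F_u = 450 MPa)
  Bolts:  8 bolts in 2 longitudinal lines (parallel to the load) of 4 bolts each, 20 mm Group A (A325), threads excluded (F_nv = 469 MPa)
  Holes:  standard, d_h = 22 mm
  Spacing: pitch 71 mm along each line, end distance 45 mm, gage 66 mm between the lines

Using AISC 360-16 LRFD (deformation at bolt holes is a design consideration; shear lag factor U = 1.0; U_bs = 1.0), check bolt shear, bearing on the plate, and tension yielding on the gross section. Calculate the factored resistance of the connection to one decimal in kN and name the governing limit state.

591.2 kN (gross-section yield governs)

Bolt shear: A_b = π(20)²/4 = 314.16 mm². φR_n = 0.75 × 469 × 314.16 × 8 × 1 = 884.0 kN.
Bearing (14 mm plate, F_u = 450 MPa): end bolts L_c = 45 − 22/2 = 34, R_n = min(1.2×34×14×450, 2.4×20×14×450) = 257.04 kN/bolt; interior L_c = 71 − 22 = 49, R_n = 302.4 kN/bolt. φR_n = 0.75 × (2×257.04 + 6×302.4) = 1746.4 kN.
Tension yield (gross): A_g = 136×14 = 1904 mm². φR_n = 0.90 × 345 × 1904 = 591.2 kN.
Governing: min(884.0, 1746.4, 591.2) = 591.2 kN → gross-section yield.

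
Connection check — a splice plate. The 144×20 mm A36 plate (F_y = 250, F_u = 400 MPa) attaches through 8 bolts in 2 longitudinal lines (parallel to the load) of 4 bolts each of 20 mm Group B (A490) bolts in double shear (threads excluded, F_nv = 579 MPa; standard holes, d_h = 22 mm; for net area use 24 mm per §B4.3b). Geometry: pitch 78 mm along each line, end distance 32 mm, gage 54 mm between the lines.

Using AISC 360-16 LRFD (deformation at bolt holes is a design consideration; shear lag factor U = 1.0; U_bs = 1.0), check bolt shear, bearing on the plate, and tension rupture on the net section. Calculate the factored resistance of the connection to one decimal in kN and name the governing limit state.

Bolt shear: A_b = π(20)²/4 = 314.16 mm². φR_n = 0.75 × 579 × 314.16 × 8 × 2 = 2182.8 kN.
Bearing (20 mm plate, F_u = 400 MPa): end bolts L_c = 32 − 22/2 = 21, R_n = min(1.2×21×20×400, 2.4×20×20×400) = 201.6 kN/bolt; interior L_c = 78 − 22 = 56, R_n = 384 kN/bolt. φR_n = 0.75 × (2×201.6 + 6×384) = 2030.4 kN.
Tension rupture (net): A_n = (144 − 2×24)×20 = 1920 mm² (U = 1.0, A_e = A_n). φR_n = 0.75 × 400 × 1920 = 576.0 kN.
Governing: min(2182.8, 2030.4, 576.0) = 576.0 kN → net-section rupture.

576.0 kN (net-section rupture governs)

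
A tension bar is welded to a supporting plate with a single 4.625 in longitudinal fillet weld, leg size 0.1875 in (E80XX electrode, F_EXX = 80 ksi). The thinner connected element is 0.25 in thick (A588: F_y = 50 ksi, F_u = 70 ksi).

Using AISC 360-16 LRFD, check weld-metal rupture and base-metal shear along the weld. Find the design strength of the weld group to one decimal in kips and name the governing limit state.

22.1 kips (weld metal governs)

Weld metal: throat = 0.707×0.1875 = 0.13256 in, L = 4.625 in. φR_n = 0.75 × 0.6 × 80 × 0.13256 × 4.625 = 22.1 kips.
Base metal shear (0.25 in plate): yield φR_n = 1.0×0.6×50×0.25×4.625 = 34.7 kips; rupture φR_n = 0.75×0.6×70×0.25×4.625 = 36.4 kips; take 34.7 kips (yield).
Governing: min(22.1, 34.7) = 22.1 kips → weld metal.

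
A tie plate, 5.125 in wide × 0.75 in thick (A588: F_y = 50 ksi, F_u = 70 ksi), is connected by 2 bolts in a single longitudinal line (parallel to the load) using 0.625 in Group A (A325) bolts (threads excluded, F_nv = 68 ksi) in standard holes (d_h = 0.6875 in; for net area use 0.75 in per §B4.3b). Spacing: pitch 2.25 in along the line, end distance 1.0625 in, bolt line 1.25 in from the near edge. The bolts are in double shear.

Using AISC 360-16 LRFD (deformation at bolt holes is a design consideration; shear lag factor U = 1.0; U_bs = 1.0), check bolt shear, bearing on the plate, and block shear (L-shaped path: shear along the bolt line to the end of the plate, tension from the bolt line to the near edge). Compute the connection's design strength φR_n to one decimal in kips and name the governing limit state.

62.6 kips (bolt shear governs)

Bolt shear: A_b = π(0.625)²/4 = 0.3068 in². φR_n = 0.75 × 68 × 0.3068 × 2 × 2 = 62.6 kips.
Bearing (0.75 in plate, F_u = 70 ksi): end bolts L_c = 1.0625 − 0.6875/2 = 0.71875, R_n = min(1.2×0.71875×0.75×70, 2.4×0.625×0.75×70) = 45.281 kips/bolt; interior L_c = 2.25 − 0.6875 = 1.5625, R_n = 78.75 kips/bolt. φR_n = 0.75 × (1×45.281 + 1×78.75) = 93.0 kips.
Block shear: shear path 1×[1.0625+1×2.25] = 1×3.3125 in, A_gv = 2.4844, A_nv = 1×(3.3125 − 1.5×0.75)×0.75 = 1.6406 in²; tension to near edge: (1.25 − 0.5×0.75)×0.75 = 0.65625 in². R_n = min(0.6×70×1.6406, 0.6×50×2.4844) + 1.0×70×0.65625 = min(68.905, 74.532) + 45.938 = 114.84 kips. φR_n = 0.75 × 114.84 = 86.1 kips.
Governing: min(62.6, 93.0, 86.1) = 62.6 kips → bolt shear.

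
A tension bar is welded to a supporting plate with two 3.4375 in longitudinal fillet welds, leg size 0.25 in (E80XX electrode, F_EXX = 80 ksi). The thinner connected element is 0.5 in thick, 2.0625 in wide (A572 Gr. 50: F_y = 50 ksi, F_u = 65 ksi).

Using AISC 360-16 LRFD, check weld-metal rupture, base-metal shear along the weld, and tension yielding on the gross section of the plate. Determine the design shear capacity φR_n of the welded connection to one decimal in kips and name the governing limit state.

Weld metal: throat = 0.707×0.25 = 0.17675 in, L = 2×3.4375 = 6.875 in. φR_n = 0.75 × 0.6 × 80 × 0.17675 × 6.875 = 43.7 kips.
Base metal shear (0.5 in plate): yield φR_n = 1.0×0.6×50×0.5×6.875 = 103.1 kips; rupture φR_n = 0.75×0.6×65×0.5×6.875 = 100.5 kips; take 100.5 kips (rupture).
Tension yield (gross): A_g = 2.0625×0.5 = 1.0313 in². φR_n = 0.90 × 50 × 1.0313 = 46.4 kips.
Governing: min(43.7, 100.5, 46.4) = 43.7 kips → weld metal.

43.7 kips (weld metal governs)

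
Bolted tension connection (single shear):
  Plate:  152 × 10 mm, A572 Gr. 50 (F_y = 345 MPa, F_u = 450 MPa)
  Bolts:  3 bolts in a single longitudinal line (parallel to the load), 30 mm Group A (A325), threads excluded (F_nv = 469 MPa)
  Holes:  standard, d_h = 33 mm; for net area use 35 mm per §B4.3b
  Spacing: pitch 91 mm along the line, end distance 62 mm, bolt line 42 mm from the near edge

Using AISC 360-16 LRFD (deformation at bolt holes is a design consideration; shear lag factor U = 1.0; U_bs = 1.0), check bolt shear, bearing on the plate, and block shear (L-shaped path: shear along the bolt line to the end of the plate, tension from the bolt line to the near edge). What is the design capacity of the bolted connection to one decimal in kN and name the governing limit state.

Bolt shear: A_b = π(30)²/4 = 706.86 mm². φR_n = 0.75 × 469 × 706.86 × 3 × 1 = 745.9 kN.
Bearing (10 mm plate, F_u = 450 MPa): end bolts L_c = 62 − 33/2 = 45.5, R_n = min(1.2×45.5×10×450, 2.4×30×10×450) = 245.7 kN/bolt; interior L_c = 91 − 33 = 58, R_n = 313.2 kN/bolt. φR_n = 0.75 × (1×245.7 + 2×313.2) = 654.1 kN.
Block shear: shear path 1×[62+2×91] = 1×244 mm, A_gv = 2440, A_nv = 1×(244 − 2.5×35)×10 = 1565 mm²; tension to near edge: (42 − 0.5×35)×10 = 245 mm². R_n = min(0.6×450×1565, 0.6×345×2440) + 1.0×450×245 = min(422.55, 505.08) + 110.25 = 532.8 kN. φR_n = 0.75 × 532.8 = 399.6 kN.
Governing: min(745.9, 654.1, 399.6) = 399.6 kN → block shear.

399.6 kN (block shear governs)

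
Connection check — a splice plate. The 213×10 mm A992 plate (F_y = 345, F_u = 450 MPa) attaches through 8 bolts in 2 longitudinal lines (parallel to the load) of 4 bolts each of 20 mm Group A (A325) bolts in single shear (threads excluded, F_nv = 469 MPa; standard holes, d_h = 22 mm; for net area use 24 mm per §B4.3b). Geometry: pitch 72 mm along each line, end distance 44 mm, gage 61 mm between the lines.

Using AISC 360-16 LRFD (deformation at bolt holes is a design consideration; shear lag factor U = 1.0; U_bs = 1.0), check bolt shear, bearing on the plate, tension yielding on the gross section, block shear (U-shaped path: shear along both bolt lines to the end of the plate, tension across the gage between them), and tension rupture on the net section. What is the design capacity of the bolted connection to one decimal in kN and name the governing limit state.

556.9 kN (net-section rupture governs)

Bolt shear: A_b = π(20)²/4 = 314.16 mm². φR_n = 0.75 × 469 × 314.16 × 8 × 1 = 884.0 kN.
Bearing (10 mm plate, F_u = 450 MPa): end bolts L_c = 44 − 22/2 = 33, R_n = min(1.2×33×10×450, 2.4×20×10×450) = 178.2 kN/bolt; interior L_c = 72 − 22 = 50, R_n = 216 kN/bolt. φR_n = 0.75 × (2×178.2 + 6×216) = 1239.3 kN.
Tension yield (gross): A_g = 213×10 = 2130 mm². φR_n = 0.90 × 345 × 2130 = 661.4 kN.
Block shear: shear path 2×[44+3×72] = 2×260 mm, A_gv = 5200, A_nv = 2×(260 − 3.5×24)×10 = 3520 mm²; tension across gage: (61 − 1×24)×10 = 370 mm². R_n = min(0.6×450×3520, 0.6×345×5200) + 1.0×450×370 = min(950.4, 1076.4) + 166.5 = 1116.9 kN. φR_n = 0.75 × 1116.9 = 837.7 kN.
Tension rupture (net): A_n = (213 − 2×24)×10 = 1650 mm² (U = 1.0, A_e = A_n). φR_n = 0.75 × 450 × 1650 = 556.9 kN.
Governing: min(884.0, 1239.3, 661.4, 837.7, 556.9) = 556.9 kN → net-section rupture.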